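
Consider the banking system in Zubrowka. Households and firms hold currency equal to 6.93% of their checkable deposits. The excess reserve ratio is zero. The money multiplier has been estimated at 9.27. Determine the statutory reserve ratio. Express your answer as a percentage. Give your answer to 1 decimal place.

Using m = 9.27. Since m = (1 + c)/(c + rr + e), the denominator satisfies c + rr + e = (1 + c)/m = (1 + 0.0693) / 9.27 ≈ 0.115351.
With c = 0.0693 and e = 0, the statutory reserve ratio is 0.115351 − 0.0693 − 0 = 0.046051.

4.6%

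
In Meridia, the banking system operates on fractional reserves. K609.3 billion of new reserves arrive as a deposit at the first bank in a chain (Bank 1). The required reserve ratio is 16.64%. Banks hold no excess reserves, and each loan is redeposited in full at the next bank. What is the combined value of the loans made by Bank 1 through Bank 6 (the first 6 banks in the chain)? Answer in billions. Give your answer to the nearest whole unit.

Bank i lends (1 − rr)^i of the original deposit: Bank 1 lends 609.3·0.8336 ≈ 507.9125, Bank 2 lends 609.3·0.8336² ≈ 423.3958, and so on.
Summing a geometric series: total = 609.3·[0.8336·(1 − 0.8336^6) / (1 − 0.8336)] ≈ 2028.1657 billion.

K2028 billion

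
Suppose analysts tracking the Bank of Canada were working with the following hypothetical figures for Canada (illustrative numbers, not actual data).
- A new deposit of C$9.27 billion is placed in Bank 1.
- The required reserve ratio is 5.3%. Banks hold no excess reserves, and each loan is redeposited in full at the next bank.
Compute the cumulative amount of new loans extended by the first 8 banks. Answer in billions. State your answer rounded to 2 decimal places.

Bank i lends (1 − rr)^i of the original deposit: Bank 1 lends 9.27·0.9470 ≈ 8.7787, Bank 2 lends 9.27·0.9470² ≈ 8.3134, and so on.
Summing a geometric series: total = 9.27·[0.9470·(1 − 0.9470^8) / (1 − 0.9470)] ≈ 58.4952 billion.

C$58.50 billion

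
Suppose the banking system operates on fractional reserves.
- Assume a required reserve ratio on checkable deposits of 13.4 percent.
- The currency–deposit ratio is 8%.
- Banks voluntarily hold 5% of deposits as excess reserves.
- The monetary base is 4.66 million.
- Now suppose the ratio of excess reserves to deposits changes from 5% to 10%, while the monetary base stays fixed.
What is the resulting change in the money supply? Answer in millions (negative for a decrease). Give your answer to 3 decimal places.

Initially m₁ = (1 + 0.08) / (0.134 + 0.05 + 0.08) ≈ 4.09091, so M₁ = 4.09091 × 4.66 ≈ 19.0636 million.
After the change m₂ = (1 + 0.08) / (0.134 + 0.1 + 0.08) ≈ 3.43949, so M₂ = 3.43949 × 4.66 ≈ 16.028 million.
ΔM = M₂ − M₁ = 16.028 − 19.0636 = -3.0356 million.

-3.036 million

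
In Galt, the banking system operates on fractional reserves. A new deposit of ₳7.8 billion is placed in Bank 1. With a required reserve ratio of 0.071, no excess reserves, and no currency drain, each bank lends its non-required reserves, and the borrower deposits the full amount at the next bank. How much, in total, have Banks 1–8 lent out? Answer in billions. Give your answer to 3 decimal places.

Bank i lends (1 − rr)^i of the original deposit: Bank 1 lends 7.8·0.9290 = 7.2462, Bank 2 lends 7.8·0.9290² ≈ 6.7317, and so on.
Summing a geometric series: total = 7.8·[0.9290·(1 − 0.9290^8) / (1 − 0.9290)] ≈ 45.4381 billion.

₳45.438 billion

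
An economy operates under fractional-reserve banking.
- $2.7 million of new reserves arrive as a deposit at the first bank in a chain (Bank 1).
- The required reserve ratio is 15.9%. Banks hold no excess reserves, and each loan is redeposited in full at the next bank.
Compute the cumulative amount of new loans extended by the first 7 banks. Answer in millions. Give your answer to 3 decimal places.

$10.032 million

Bank i lends (1 − rr)^i of the original deposit: Bank 1 lends 2.7·0.8410 = 2.2707, Bank 2 lends 2.7·0.8410² ≈ 1.9097, and so on.
Summing a geometric series: total = 2.7·[0.8410·(1 − 0.8410^7) / (1 − 0.8410)] ≈ 10.0317 million.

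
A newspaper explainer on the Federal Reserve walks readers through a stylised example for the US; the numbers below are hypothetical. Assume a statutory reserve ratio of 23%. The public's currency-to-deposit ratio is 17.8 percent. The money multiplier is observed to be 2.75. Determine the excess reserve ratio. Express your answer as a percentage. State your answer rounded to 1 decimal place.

2.0%

Using m = 2.75. Since m = (1 + c)/(c + rr + e), the denominator satisfies c + rr + e = (1 + c)/m = (1 + 0.178) / 2.75 ≈ 0.428364.
With c = 0.178 and rr = 0.23, the excess reserve ratio is 0.428364 − 0.178 − 0.23 = 0.020364.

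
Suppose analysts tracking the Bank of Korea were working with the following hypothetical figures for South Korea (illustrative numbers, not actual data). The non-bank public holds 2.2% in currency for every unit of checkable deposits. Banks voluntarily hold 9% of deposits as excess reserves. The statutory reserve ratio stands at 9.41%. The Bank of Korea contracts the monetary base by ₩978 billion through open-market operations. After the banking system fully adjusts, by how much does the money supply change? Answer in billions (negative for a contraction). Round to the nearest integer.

The money multiplier is m = (1 + c) / (rr + e + c) = (1 + 0.022) / (0.0941 + 0.09 + 0.022) ≈ 4.9588.
The sale removes 978 billion of base, so ΔM = m × ΔMB = 4.9588 × (−978) = -4849.7064 billion.

-4850 billion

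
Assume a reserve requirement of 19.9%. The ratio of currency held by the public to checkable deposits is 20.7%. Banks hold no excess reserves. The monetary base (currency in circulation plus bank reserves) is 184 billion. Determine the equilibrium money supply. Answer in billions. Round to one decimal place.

547.0 billion

The money multiplier is m = (1 + c) / (rr + c) = (1 + 0.207) / (0.199 + 0.207) ≈ 2.97291.
So M = m × MB = 2.97291 × 184 ≈ 547.0154 billion.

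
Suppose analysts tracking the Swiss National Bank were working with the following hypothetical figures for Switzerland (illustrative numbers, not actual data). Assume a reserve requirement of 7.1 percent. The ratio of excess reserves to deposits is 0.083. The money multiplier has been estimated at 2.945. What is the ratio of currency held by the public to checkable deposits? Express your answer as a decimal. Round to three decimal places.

Using m = 2.945. From m = (1 + c)/(c + rr + e), rearranging gives 1 + c = m·(c + rr + e), so c·(1 − m) = m·(rr + e) − 1.
Hence c = [m·(rr + e) − 1]/(1 − m) = [2.945 × (0.071 + 0.083) − 1] / (1 − 2.945) ≈ 0.280961.

0.281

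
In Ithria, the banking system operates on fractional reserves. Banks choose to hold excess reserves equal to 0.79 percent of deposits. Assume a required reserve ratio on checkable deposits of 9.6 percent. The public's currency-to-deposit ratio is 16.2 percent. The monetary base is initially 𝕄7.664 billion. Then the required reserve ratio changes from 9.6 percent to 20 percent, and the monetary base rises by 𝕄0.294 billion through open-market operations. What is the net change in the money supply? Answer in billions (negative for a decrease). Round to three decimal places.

Before: m₁ = (1 + 0.162) / (0.096 + 0.0079 + 0.162) ≈ 4.37006, MB₁ = 7.664, so M₁ = 4.37006 × 7.664 ≈ 33.4921 billion.
After: m₂ = (1 + 0.162) / (0.2 + 0.0079 + 0.162) ≈ 3.14139, MB₂ = 7.664 + 0.294 = 7.958, so M₂ = 3.14139 × 7.958 ≈ 24.9992 billion.
ΔM = M₂ − M₁ = 24.9992 − 33.4921 = -8.4929 billion.

-8.493 billion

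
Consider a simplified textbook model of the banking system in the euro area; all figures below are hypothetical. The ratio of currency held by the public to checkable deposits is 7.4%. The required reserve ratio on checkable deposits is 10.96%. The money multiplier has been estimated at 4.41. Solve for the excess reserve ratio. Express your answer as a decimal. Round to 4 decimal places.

0.0599

Using m = 4.41. Since m = (1 + c)/(c + rr + e), the denominator satisfies c + rr + e = (1 + c)/m = (1 + 0.074) / 4.41 ≈ 0.243537.
With c = 0.074 and rr = 0.1096, the excess reserve ratio is 0.243537 − 0.074 − 0.1096 = 0.059937.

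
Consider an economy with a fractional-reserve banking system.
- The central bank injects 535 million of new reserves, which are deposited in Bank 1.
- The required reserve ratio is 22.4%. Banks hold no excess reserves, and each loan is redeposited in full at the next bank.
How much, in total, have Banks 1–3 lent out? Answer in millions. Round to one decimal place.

987.3 million

Bank i lends (1 − rr)^i of the original deposit: Bank 1 lends 535·0.7760 = 415.1600, Bank 2 lends 535·0.7760² ≈ 322.1642, and so on.
Summing a geometric series: total = 535·[0.7760·(1 − 0.7760^3) / (1 − 0.7760)] ≈ 987.3235 million.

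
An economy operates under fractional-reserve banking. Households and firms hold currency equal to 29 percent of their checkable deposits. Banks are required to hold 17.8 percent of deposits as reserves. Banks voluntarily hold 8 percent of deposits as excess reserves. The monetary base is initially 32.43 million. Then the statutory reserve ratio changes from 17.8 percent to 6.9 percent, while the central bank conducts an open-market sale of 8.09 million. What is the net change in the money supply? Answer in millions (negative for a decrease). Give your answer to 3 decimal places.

-4.818 million

Before: m₁ = (1 + 0.29) / (0.178 + 0.08 + 0.29) ≈ 2.354015, MB₁ = 32.43, so M₁ = 2.354015 × 32.43 ≈ 76.3407 million.
After: m₂ = (1 + 0.29) / (0.069 + 0.08 + 0.29) ≈ 2.938497, MB₂ = 32.43 − 8.09 = 24.34, so M₂ = 2.938497 × 24.34 ≈ 71.523 million.
ΔM = M₂ − M₁ = 71.523 − 76.3407 = -4.8177 million.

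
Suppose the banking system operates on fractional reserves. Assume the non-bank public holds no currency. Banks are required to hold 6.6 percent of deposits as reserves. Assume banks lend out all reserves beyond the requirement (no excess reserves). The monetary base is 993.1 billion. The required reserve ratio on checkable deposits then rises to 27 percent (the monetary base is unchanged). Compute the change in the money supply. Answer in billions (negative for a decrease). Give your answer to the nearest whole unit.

-11369 billion

Initially m₁ = 1 / (0.066) ≈ 15.1515, so M₁ = 15.1515 × 993.1 ≈ 15046.9547 billion.
After the change m₂ = 1 / (0.27) ≈ 3.7037, so M₂ = 3.7037 × 993.1 ≈ 3678.1445 billion.
ΔM = M₂ − M₁ = 3678.1445 − 15046.9547 = -11368.8102 billion.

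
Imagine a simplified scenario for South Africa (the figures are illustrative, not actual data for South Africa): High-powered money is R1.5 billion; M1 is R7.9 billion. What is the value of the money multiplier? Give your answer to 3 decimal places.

5.267

The money multiplier is m = M / MB = 7.9 / 1.5 ≈ 5.26667.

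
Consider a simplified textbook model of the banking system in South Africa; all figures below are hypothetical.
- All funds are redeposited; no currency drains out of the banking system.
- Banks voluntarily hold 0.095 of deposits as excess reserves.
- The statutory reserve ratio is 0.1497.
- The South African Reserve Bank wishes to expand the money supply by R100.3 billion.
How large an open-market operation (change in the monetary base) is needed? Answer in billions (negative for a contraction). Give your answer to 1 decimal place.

R24.5 billion

The money multiplier is m = 1 / (rr + e) = 1 / (0.1497 + 0.095) ≈ 4.08664.
ΔMB = ΔM / m = (+100.3) / 4.08664 ≈ 24.5434 billion.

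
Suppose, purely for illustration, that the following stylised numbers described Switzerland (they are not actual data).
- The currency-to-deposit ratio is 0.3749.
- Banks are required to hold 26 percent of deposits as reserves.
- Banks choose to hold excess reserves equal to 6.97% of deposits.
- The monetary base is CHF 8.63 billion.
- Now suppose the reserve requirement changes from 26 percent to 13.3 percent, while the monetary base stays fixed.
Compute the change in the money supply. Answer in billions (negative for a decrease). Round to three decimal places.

Initially m₁ = (1 + 0.3749) / (0.26 + 0.0697 + 0.3749) ≈ 1.95132, so M₁ = 1.95132 × 8.63 ≈ 16.8399 billion.
After the change m₂ = (1 + 0.3749) / (0.133 + 0.0697 + 0.3749) ≈ 2.38037, so M₂ = 2.38037 × 8.63 ≈ 20.5426 billion.
ΔM = M₂ − M₁ = 20.5426 − 16.8399 = 3.7027 billion.

CHF 3.703 billion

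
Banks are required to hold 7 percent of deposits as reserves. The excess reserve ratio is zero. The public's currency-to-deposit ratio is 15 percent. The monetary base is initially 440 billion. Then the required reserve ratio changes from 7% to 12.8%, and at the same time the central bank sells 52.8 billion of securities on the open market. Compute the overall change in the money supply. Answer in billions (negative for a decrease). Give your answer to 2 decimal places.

Before: m₁ = (1 + 0.15) / (0.07 + 0.15) ≈ 5.227273, MB₁ = 440, so M₁ = 5.227273 × 440 ≈ 2300.0001 billion.
After: m₂ = (1 + 0.15) / (0.128 + 0.15) ≈ 4.136691, MB₂ = 440 − 52.8 = 387.2, so M₂ = 4.136691 × 387.2 ≈ 1601.7268 billion.
ΔM = M₂ − M₁ = 1601.7268 − 2300.0001 = -698.2733 billion.

-698.27 billion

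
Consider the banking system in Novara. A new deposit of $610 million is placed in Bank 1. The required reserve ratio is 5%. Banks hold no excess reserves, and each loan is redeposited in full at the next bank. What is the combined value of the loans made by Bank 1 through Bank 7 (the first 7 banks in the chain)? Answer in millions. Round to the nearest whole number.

$3496 million

Bank i lends (1 − rr)^i of the original deposit: Bank 1 lends 610·0.9500 = 579.5000, Bank 2 lends 610·0.9500² = 550.5250, and so on.
Summing a geometric series: total = 610·[0.9500·(1 − 0.9500^7) / (1 − 0.9500)] ≈ 3496.2707 million.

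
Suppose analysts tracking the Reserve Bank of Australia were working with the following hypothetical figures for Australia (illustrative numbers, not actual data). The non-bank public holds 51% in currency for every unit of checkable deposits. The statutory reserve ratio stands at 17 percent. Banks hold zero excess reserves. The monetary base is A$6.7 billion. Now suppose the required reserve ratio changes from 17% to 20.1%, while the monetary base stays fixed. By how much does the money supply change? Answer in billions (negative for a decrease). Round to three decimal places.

-0.649 billion

Initially m₁ = (1 + 0.51) / (0.17 + 0.51) ≈ 2.22059, so M₁ = 2.22059 × 6.7 ≈ 14.878 billion.
After the change m₂ = (1 + 0.51) / (0.201 + 0.51) ≈ 2.12377, so M₂ = 2.12377 × 6.7 ≈ 14.2293 billion.
ΔM = M₂ − M₁ = 14.2293 − 14.878 = -0.6487 billion.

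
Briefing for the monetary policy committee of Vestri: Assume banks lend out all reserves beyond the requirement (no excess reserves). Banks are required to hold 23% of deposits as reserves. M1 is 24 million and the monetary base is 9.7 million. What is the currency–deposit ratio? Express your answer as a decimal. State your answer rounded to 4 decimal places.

Using m = M/MB = 24/9.7 ≈ 2.474227. From m = (1 + c)/(c + rr + e), rearranging gives 1 + c = m·(c + rr + e), so c·(1 − m) = m·(rr + e) − 1.
Hence c = [m·(rr + e) − 1]/(1 − m) = [2.474227 × (0.23 + 0) − 1] / (1 − 2.474227) ≈ 0.292308.

0.2923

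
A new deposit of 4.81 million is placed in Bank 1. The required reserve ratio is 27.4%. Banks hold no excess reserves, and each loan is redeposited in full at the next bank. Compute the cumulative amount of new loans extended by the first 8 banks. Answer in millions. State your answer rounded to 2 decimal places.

Bank i lends (1 − rr)^i of the original deposit: Bank 1 lends 4.81·0.7260 ≈ 3.4921, Bank 2 lends 4.81·0.7260² ≈ 2.5352, and so on.
Summing a geometric series: total = 4.81·[0.7260·(1 − 0.7260^8) / (1 − 0.7260)] ≈ 11.7611 million.

11.76 million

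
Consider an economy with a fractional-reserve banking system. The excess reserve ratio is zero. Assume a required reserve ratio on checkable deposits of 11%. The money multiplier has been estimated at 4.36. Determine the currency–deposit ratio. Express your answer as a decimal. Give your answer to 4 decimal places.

Using m = 4.36. From m = (1 + c)/(c + rr + e), rearranging gives 1 + c = m·(c + rr + e), so c·(1 − m) = m·(rr + e) − 1.
Hence c = [m·(rr + e) − 1]/(1 − m) = [4.36 × (0.11 + 0) − 1] / (1 − 4.36) ≈ 0.154881.

0.1549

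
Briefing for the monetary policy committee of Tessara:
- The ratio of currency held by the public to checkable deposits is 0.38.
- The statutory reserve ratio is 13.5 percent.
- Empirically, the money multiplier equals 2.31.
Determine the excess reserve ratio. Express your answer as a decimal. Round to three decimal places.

0.082

Using m = 2.31. Since m = (1 + c)/(c + rr + e), the denominator satisfies c + rr + e = (1 + c)/m = (1 + 0.38) / 2.31 ≈ 0.597403.
With c = 0.38 and rr = 0.135, the excess reserve ratio is 0.597403 − 0.38 − 0.135 = 0.082403.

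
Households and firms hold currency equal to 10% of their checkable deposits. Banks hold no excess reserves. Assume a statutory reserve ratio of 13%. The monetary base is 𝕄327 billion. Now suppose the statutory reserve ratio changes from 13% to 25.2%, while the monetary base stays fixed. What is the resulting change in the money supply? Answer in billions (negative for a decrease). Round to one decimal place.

Initially m₁ = (1 + 0.1) / (0.13 + 0.1) ≈ 4.78261, so M₁ = 4.78261 × 327 ≈ 1563.9135 billion.
After the change m₂ = (1 + 0.1) / (0.252 + 0.1) = 3.12500, so M₂ = 3.12500 × 327 = 1021.875 billion.
ΔM = M₂ − M₁ = 1021.875 − 1563.9135 = -542.0385 billion.

-542.0 billion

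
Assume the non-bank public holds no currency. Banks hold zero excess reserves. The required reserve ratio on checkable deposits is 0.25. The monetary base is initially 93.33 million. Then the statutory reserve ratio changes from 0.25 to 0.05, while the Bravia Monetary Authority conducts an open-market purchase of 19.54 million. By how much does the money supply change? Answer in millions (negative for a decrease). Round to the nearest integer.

Before: m₁ = 1 / (0.25) = 4, MB₁ = 93.33, so M₁ = 4 × 93.33 = 373.32 million.
After: m₂ = 1 / (0.05) = 20, MB₂ = 93.33 + 19.54 = 112.87, so M₂ = 20 × 112.87 = 2257.4 million.
ΔM = M₂ − M₁ = 2257.4 − 373.32 = 1884.08 million.

1884 million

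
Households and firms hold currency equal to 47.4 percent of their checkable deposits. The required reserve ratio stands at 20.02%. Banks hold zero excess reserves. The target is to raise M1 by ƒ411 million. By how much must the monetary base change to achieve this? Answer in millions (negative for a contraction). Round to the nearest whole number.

ƒ188 million

The money multiplier is m = (1 + c) / (rr + c) = (1 + 0.474) / (0.2002 + 0.474) ≈ 2.1863.
ΔMB = ΔM / m = (+411) / 2.1863 ≈ 187.9888 million.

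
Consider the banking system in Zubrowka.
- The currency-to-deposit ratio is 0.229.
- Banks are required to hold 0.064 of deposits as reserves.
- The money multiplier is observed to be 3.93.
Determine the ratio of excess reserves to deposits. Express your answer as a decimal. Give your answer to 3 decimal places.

Using m = 3.93. Since m = (1 + c)/(c + rr + e), the denominator satisfies c + rr + e = (1 + c)/m = (1 + 0.229) / 3.93 ≈ 0.312723.
With c = 0.229 and rr = 0.064, the ratio of excess reserves to deposits is 0.312723 − 0.229 − 0.064 = 0.019723.

0.020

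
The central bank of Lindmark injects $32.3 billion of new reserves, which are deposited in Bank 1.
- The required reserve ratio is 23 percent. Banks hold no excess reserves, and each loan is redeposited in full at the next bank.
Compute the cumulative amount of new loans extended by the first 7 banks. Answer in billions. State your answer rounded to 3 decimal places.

Bank i lends (1 − rr)^i of the original deposit: Bank 1 lends 32.3·0.7700 = 24.8710, Bank 2 lends 32.3·0.7700² ≈ 19.1507, and so on.
Summing a geometric series: total = 32.3·[0.7700·(1 − 0.7700^7) / (1 − 0.7700)] ≈ 90.7807 billion.

$90.781 billion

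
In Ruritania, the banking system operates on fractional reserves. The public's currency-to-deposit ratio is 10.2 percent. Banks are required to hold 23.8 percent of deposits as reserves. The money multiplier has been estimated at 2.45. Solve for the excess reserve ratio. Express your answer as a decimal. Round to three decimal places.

Using m = 2.45. Since m = (1 + c)/(c + rr + e), the denominator satisfies c + rr + e = (1 + c)/m = (1 + 0.102) / 2.45 ≈ 0.449796.
With c = 0.102 and rr = 0.238, the excess reserve ratio is 0.449796 − 0.102 − 0.238 = 0.109796.

0.110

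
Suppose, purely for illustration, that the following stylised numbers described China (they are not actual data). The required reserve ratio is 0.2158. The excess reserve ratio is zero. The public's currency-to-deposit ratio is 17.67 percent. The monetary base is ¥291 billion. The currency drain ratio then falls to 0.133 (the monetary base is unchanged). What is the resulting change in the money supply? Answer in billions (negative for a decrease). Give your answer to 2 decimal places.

Initially m₁ = (1 + 0.1767) / (0.2158 + 0.1767) ≈ 2.997962, so M₁ = 2.997962 × 291 ≈ 872.4069 billion.
After the change m₂ = (1 + 0.133) / (0.2158 + 0.133) ≈ 3.248280, so M₂ = 3.248280 × 291 ≈ 945.2495 billion.
ΔM = M₂ − M₁ = 945.2495 − 872.4069 = 72.8426 billion.

¥72.84 billion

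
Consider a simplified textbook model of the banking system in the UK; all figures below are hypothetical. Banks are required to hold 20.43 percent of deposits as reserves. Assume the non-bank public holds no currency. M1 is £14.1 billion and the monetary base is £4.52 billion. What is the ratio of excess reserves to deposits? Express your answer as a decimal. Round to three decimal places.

Using m = M/MB = 14.1/4.52 ≈ 3.119469. Since m = (1 + c)/(c + rr + e), the denominator satisfies c + rr + e = (1 + c)/m = (1 + 0) / 3.119469 ≈ 0.320567.
With c = 0 and rr = 0.2043, the ratio of excess reserves to deposits is 0.320567 − 0 − 0.2043 = 0.116267.

0.116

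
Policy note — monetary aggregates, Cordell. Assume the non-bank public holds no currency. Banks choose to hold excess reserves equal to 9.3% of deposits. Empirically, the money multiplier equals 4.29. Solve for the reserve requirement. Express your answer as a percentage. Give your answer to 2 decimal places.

14.01%

Using m = 4.29. Since m = (1 + c)/(c + rr + e), the denominator satisfies c + rr + e = (1 + c)/m = (1 + 0) / 4.29 ≈ 0.233100.
With c = 0 and e = 0.093, the reserve requirement is 0.233100 − 0 − 0.093 = 0.1401.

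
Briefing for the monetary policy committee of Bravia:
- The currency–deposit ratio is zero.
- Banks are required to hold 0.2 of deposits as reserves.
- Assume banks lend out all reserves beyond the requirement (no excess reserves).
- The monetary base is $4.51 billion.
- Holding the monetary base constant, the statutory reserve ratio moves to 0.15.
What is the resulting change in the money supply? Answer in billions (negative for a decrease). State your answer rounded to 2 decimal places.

Initially m₁ = 1 / (0.2) = 5, so M₁ = 5 × 4.51 = 22.55 billion.
After the change m₂ = 1 / (0.15) ≈ 6.6667, so M₂ = 6.6667 × 4.51 ≈ 30.0668 billion.
ΔM = M₂ − M₁ = 30.0668 − 22.55 = 7.5168 billion.

$7.52 billion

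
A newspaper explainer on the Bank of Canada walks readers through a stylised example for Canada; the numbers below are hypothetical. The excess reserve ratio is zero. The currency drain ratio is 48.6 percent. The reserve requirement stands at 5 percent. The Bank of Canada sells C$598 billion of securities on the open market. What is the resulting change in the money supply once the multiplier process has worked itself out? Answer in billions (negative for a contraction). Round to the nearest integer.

The money multiplier is m = (1 + c) / (rr + c) = (1 + 0.486) / (0.05 + 0.486) ≈ 2.7724.
The sale removes 598 billion of base, so ΔM = m × ΔMB = 2.7724 × (−598) = -1657.8952 billion.

-1658 billion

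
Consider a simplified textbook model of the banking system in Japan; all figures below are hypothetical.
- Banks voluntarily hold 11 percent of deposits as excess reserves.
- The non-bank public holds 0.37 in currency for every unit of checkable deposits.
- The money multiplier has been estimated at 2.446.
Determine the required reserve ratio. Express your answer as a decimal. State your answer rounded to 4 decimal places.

0.0801

Using m = 2.446. Since m = (1 + c)/(c + rr + e), the denominator satisfies c + rr + e = (1 + c)/m = (1 + 0.37) / 2.446 ≈ 0.560098.
With c = 0.37 and e = 0.11, the required reserve ratio is 0.560098 − 0.37 − 0.11 = 0.080098.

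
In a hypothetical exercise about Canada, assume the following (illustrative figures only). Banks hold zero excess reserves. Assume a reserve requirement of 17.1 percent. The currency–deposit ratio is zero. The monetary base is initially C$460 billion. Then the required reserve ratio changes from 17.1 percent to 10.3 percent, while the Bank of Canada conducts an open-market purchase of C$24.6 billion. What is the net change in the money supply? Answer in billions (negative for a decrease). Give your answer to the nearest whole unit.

Before: m₁ = 1 / (0.171) ≈ 5.8480, MB₁ = 460, so M₁ = 5.8480 × 460 = 2690.08 billion.
After: m₂ = 1 / (0.103) ≈ 9.7087, MB₂ = 460 + 24.6 = 484.6, so M₂ = 9.7087 × 484.6 ≈ 4704.836 billion.
ΔM = M₂ − M₁ = 4704.836 − 2690.08 = 2014.756 billion.

C$2015 billion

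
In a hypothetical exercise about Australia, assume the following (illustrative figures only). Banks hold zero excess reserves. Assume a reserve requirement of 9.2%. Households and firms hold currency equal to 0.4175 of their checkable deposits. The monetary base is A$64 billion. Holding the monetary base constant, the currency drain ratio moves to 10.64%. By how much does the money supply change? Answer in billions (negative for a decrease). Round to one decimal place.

Initially m₁ = (1 + 0.4175) / (0.092 + 0.4175) ≈ 2.7821, so M₁ = 2.7821 × 64 = 178.0544 billion.
After the change m₂ = (1 + 0.1064) / (0.092 + 0.1064) ≈ 5.5766, so M₂ = 5.5766 × 64 = 356.9024 billion.
ΔM = M₂ − M₁ = 356.9024 − 178.0544 = 178.848 billion.

A$178.8 billion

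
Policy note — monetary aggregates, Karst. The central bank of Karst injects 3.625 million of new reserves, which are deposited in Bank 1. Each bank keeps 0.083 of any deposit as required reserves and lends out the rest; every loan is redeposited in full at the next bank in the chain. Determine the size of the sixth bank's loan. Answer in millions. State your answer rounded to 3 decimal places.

Each bank lends a fraction (1 − rr) = 0.9170 of the deposit it receives, so Bank 6 receives 3.625·0.9170^5 and lends 3.625·0.9170^6 ≈ 2.1554 million.

2.155 million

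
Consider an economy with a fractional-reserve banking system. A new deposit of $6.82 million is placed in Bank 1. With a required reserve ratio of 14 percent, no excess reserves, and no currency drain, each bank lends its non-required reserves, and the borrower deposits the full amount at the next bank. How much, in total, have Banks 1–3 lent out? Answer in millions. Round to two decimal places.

$15.25 million

Bank i lends (1 − rr)^i of the original deposit: Bank 1 lends 6.82·0.8600 = 5.8652, Bank 2 lends 6.82·0.8600² ≈ 5.0441, and so on.
Summing a geometric series: total = 6.82·[0.8600·(1 − 0.8600^3) / (1 − 0.8600)] ≈ 15.2472 million.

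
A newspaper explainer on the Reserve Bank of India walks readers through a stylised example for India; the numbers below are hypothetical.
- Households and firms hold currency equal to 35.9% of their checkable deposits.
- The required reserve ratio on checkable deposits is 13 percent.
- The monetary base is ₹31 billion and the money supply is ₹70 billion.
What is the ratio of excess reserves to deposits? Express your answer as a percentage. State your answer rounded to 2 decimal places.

Using m = M/MB = 70/31 ≈ 2.258065. Since m = (1 + c)/(c + rr + e), the denominator satisfies c + rr + e = (1 + c)/m = (1 + 0.359) / 2.258065 ≈ 0.601843.
With c = 0.359 and rr = 0.13, the ratio of excess reserves to deposits is 0.601843 − 0.359 − 0.13 = 0.112843.

11.28%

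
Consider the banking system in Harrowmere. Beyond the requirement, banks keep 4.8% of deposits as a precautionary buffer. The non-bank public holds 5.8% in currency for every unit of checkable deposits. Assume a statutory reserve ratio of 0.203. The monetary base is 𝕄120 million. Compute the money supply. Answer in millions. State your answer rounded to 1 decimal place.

𝕄410.9 million

The money multiplier is m = (1 + c) / (rr + e + c) = (1 + 0.058) / (0.203 + 0.048 + 0.058) ≈ 3.42395.
So M = m × MB = 3.42395 × 120 = 410.874 million.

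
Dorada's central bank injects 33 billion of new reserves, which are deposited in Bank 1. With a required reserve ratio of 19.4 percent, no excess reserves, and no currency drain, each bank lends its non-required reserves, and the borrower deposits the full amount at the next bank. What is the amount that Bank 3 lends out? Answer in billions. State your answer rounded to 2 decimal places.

17.28 billion

Each bank lends a fraction (1 − rr) = 0.8060 of the deposit it receives, so Bank 3 receives 33·0.8060^2 and lends 33·0.8060^3 ≈ 17.2790 billion.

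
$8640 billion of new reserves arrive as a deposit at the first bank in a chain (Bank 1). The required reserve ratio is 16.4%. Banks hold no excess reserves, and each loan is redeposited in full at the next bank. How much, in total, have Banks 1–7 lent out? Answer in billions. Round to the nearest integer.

Bank i lends (1 − rr)^i of the original deposit: Bank 1 lends 8640·0.8360 = 7223.0400, Bank 2 lends 8640·0.8360² ≈ 6038.4614, and so on.
Summing a geometric series: total = 8640·[0.8360·(1 − 0.8360^7) / (1 − 0.8360)] ≈ 31473.3657 billion.

$31473 billion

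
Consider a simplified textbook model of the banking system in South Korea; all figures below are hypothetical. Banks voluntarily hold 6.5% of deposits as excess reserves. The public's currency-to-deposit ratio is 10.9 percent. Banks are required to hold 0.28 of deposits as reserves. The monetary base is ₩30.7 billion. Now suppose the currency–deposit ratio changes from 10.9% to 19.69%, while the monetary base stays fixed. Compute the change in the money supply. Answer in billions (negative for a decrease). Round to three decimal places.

Initially m₁ = (1 + 0.109) / (0.28 + 0.065 + 0.109) ≈ 2.442731, so M₁ = 2.442731 × 30.7 ≈ 74.9918 billion.
After the change m₂ = (1 + 0.1969) / (0.28 + 0.065 + 0.1969) ≈ 2.208710, so M₂ = 2.208710 × 30.7 ≈ 67.8074 billion.
ΔM = M₂ − M₁ = 67.8074 − 74.9918 = -7.1844 billion.

-7.184 billion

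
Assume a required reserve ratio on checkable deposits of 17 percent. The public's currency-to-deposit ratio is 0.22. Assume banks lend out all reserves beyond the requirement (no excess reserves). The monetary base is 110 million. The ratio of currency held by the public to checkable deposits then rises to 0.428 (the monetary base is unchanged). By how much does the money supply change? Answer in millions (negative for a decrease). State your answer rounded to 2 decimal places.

Initially m₁ = (1 + 0.22) / (0.17 + 0.22) ≈ 3.128205, so M₁ = 3.128205 × 110 ≈ 344.1026 million.
After the change m₂ = (1 + 0.428) / (0.17 + 0.428) ≈ 2.387960, so M₂ = 2.387960 × 110 = 262.6756 million.
ΔM = M₂ − M₁ = 262.6756 − 344.1026 = -81.427 million.

-81.43 million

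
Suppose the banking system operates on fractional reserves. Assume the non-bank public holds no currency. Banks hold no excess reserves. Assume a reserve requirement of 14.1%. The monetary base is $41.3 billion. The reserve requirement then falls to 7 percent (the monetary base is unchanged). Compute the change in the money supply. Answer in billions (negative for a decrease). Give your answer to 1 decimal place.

Initially m₁ = 1 / (0.141) ≈ 7.0922, so M₁ = 7.0922 × 41.3 ≈ 292.9079 billion.
After the change m₂ = 1 / (0.07) ≈ 14.2857, so M₂ = 14.2857 × 41.3 ≈ 589.9994 billion.
ΔM = M₂ − M₁ = 589.9994 − 292.9079 = 297.0915 billion.

$297.1 billion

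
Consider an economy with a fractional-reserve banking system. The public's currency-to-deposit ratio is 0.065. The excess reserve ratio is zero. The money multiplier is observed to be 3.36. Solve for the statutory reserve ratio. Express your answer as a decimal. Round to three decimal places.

0.252

Using m = 3.36. Since m = (1 + c)/(c + rr + e), the denominator satisfies c + rr + e = (1 + c)/m = (1 + 0.065) / 3.36 ≈ 0.316964.
With c = 0.065 and e = 0, the statutory reserve ratio is 0.316964 − 0.065 − 0 = 0.251964.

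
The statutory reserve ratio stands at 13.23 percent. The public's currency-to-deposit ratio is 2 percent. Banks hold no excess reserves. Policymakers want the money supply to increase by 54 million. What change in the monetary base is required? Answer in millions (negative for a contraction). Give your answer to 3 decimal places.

The money multiplier is m = (1 + c) / (rr + c) = (1 + 0.02) / (0.1323 + 0.02) ≈ 6.697308.
ΔMB = ΔM / m = (+54) / 6.697308 ≈ 8.0629 million.

8.063 million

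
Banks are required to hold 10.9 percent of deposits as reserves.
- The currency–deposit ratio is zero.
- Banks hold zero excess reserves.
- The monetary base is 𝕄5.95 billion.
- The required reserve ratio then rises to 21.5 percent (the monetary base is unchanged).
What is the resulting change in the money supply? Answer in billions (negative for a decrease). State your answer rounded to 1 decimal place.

Initially m₁ = 1 / (0.109) ≈ 9.1743, so M₁ = 9.1743 × 5.95 ≈ 54.5871 billion.
After the change m₂ = 1 / (0.215) ≈ 4.6512, so M₂ = 4.6512 × 5.95 ≈ 27.6746 billion.
ΔM = M₂ − M₁ = 27.6746 − 54.5871 = -26.9125 billion.

-26.9 billion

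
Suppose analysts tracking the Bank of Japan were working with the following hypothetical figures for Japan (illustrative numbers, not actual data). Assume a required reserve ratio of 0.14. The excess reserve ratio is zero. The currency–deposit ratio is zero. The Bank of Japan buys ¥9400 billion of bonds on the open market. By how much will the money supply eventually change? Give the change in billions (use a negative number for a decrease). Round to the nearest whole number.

The simple money multiplier is m = 1/rr = 1/0.14 ≈ 7.14286.
An open-market purchase increases the monetary base by 9400 billion, so ΔM = m × ΔMB = 7.14286 × 9400 = 67142.884 billion.

¥67143 billion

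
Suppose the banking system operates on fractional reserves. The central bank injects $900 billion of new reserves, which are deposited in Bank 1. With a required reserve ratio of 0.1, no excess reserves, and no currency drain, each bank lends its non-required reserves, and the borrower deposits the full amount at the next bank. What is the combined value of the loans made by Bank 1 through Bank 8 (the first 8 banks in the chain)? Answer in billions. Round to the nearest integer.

$4613 billion

Bank i lends (1 − rr)^i of the original deposit: Bank 1 lends 900·0.9000 = 810.0000, Bank 2 lends 900·0.9000² = 729.0000, and so on.
Summing a geometric series: total = 900·[0.9000·(1 − 0.9000^8) / (1 − 0.9000)] ≈ 4613.2156 billion.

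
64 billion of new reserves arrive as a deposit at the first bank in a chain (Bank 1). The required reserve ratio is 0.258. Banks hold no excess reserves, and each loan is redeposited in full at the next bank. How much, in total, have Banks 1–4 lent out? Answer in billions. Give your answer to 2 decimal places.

Bank i lends (1 − rr)^i of the original deposit: Bank 1 lends 64·0.7420 = 47.4880, Bank 2 lends 64·0.7420² ≈ 35.2361, and so on.
Summing a geometric series: total = 64·[0.7420·(1 − 0.7420^4) / (1 − 0.7420)] ≈ 128.2690 billion.

128.27 billion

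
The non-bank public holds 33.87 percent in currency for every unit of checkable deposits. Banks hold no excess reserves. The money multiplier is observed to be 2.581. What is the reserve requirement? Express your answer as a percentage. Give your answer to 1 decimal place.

Using m = 2.581. Since m = (1 + c)/(c + rr + e), the denominator satisfies c + rr + e = (1 + c)/m = (1 + 0.3387) / 2.581 ≈ 0.518675.
With c = 0.3387 and e = 0, the reserve requirement is 0.518675 − 0.3387 − 0 = 0.179975.

18.0%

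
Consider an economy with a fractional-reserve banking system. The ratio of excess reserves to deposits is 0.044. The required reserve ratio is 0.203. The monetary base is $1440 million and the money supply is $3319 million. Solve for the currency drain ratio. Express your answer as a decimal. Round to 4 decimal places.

0.3301

Using m = M/MB = 3319/1440 ≈ 2.304861. From m = (1 + c)/(c + rr + e), rearranging gives 1 + c = m·(c + rr + e), so c·(1 − m) = m·(rr + e) − 1.
Hence c = [m·(rr + e) − 1]/(1 − m) = [2.304861 × (0.203 + 0.044) − 1] / (1 − 2.304861) ≈ 0.330073.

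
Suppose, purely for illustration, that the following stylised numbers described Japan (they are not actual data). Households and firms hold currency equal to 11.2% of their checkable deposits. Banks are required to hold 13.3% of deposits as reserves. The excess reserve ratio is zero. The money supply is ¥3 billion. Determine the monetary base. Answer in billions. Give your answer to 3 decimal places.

The money multiplier is m = (1 + c) / (rr + c) = (1 + 0.112) / (0.133 + 0.112) ≈ 4.53878.
MB = M / m = 3 / 4.53878 ≈ 0.661 billion.

¥0.661 billion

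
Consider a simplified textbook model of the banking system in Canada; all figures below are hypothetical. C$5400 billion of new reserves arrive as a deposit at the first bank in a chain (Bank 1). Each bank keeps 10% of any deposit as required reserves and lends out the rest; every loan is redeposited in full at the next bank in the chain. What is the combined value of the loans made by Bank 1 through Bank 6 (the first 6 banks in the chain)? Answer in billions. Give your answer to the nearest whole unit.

Bank i lends (1 − rr)^i of the original deposit: Bank 1 lends 5400·0.9000 = 4860.0000, Bank 2 lends 5400·0.9000² = 4374.0000, and so on.
Summing a geometric series: total = 5400·[0.9000·(1 − 0.9000^6) / (1 − 0.9000)] = 22771.9674 billion.

C$22772 billion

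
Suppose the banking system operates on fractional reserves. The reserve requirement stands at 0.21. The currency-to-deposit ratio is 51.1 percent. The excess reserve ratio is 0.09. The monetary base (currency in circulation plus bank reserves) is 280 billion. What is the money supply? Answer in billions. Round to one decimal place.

The money multiplier is m = (1 + c) / (rr + e + c) = (1 + 0.511) / (0.21 + 0.09 + 0.511) ≈ 1.86313.
So M = m × MB = 1.86313 × 280 = 521.6764 billion.

521.7 billion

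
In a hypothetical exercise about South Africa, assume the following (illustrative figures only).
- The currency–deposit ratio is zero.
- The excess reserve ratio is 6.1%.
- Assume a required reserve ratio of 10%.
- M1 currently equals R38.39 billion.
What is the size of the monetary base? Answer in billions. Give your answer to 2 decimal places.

R6.18 billion

The money multiplier is m = 1 / (rr + e) = 1 / (0.1 + 0.061) ≈ 6.21118.
MB = M / m = 38.39 / 6.21118 ≈ 6.1808 billion.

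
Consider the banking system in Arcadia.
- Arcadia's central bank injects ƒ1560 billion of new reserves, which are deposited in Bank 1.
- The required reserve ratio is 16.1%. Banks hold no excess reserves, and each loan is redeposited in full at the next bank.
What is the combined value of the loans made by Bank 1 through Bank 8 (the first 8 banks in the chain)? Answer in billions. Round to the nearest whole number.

Bank i lends (1 − rr)^i of the original deposit: Bank 1 lends 1560·0.8390 = 1308.8400, Bank 2 lends 1560·0.8390² ≈ 1098.1168, and so on.
Summing a geometric series: total = 1560·[0.8390·(1 − 0.8390^8) / (1 − 0.8390)] ≈ 6133.4601 billion.

ƒ6133 billion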